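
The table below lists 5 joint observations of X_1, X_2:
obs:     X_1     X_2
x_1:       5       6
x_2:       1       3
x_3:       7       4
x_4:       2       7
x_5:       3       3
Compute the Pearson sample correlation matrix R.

Step 1 — column means:
  mean(X_1) = (5 + 1 + 7 + 2 + 3) / 5 = 18/5 = 3.6
  mean(X_2) = (6 + 3 + 4 + 7 + 3) / 5 = 23/5 = 4.6

Step 2 — sample variances and covariances s[i,j] = (1/(n-1)) · Σ_k (x_{k,i} - mean_i) · (x_{k,j} - mean_j), with n-1 = 4:
  s[X_1,X_1] = ((1.4)·(1.4) + (-2.6)·(-2.6) + (3.4)·(3.4) + (-1.6)·(-1.6) + (-0.6)·(-0.6)) / 4 = 23.2/4 = 5.8
  s[X_1,X_2] = ((1.4)·(1.4) + (-2.6)·(-1.6) + (3.4)·(-0.6) + (-1.6)·(2.4) + (-0.6)·(-1.6)) / 4 = 1.2/4 = 0.3
  s[X_2,X_2] = ((1.4)·(1.4) + (-1.6)·(-1.6) + (-0.6)·(-0.6) + (2.4)·(2.4) + (-1.6)·(-1.6)) / 4 = 13.2/4 = 3.3
  Sample standard deviations s_i = √(s[i,i]):
  s(X_1) = √(5.8) = 2.4083
  s(X_2) = √(3.3) = 1.8166

Step 3 — r_{ij} = s_{ij} / (s_i · s_j):
  r[X_1,X_1] = 1 (diagonal).
  r[X_1,X_2] = 0.3 / (2.4083 · 1.8166) = 0.3 / 4.3749 = 0.0686
  r[X_2,X_2] = 1 (diagonal).

R is symmetric with unit diagonal. Assembling:

R = [[1, 0.0686],
 [0.0686, 1]]


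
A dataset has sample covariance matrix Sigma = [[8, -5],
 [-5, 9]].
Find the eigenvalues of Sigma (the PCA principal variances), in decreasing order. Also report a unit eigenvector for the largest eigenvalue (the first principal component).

Step 1 — characteristic polynomial of 2×2 Sigma:
  det(Sigma - λI) = λ² - trace · λ + det = 0.
  trace = 8 + 9 = 17, det = 8·9 - (-5)² = 47.
Step 2 — discriminant:
  Δ = trace² - 4·det = 289 - 188 = 101.
Step 3 — eigenvalues:
  λ = (trace ± √Δ)/2 = (17 ± 10.0499)/2,
  λ_1 = 13.5249,  λ_2 = 3.4751.

Step 4 — unit eigenvector for λ_1: solve (Sigma - λ_1 I)v = 0. First row:
  (8 - 13.5249)·v_x + (-5)·v_y = 0, i.e. (-5.5249)·v_x + (-5)·v_y = 0,
  so v ∝ (b, λ_1 - a) = (-5, 5.5249); multiply by -1 so the first entry is positive: u = (5, -5.5249).
  ||u|| = √((5)² + (-5.5249)²) = √(55.5249) ≈ 7.4515,
  v_1 = u/||u|| ≈ (0.671, -0.7415) (||v_1|| = 1).

λ_1 = 13.5249,  λ_2 = 3.4751;  v_1 ≈ (0.671, -0.7415)


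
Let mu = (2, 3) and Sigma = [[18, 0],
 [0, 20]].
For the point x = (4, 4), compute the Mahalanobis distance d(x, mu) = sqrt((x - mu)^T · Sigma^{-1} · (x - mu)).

Step 1 — centre the observation: (x - mu) = (2, 1).

Step 2 — invert Sigma. det(Sigma) = 18·20 - (0)² = 360.
  Sigma^{-1} = (1/det) · [[d, -b], [-b, a]] = [[0.0556, 0],
 [0, 0.05]].

Step 3 — form the quadratic (x - mu)^T · Sigma^{-1} · (x - mu):
  Sigma^{-1} · (x - mu) = (0.1111, 0.05).
  (x - mu)^T · [Sigma^{-1} · (x - mu)] = (2)·(0.1111) + (1)·(0.05) = 0.2722.

Step 4 — take square root: d = √(0.2722) ≈ 0.5217.

d(x, mu) = √(0.2722) ≈ 0.5217


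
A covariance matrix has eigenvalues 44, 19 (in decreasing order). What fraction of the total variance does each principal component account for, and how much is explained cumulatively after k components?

Step 1 — total variance = trace(Sigma) = Σ λ_i = 44 + 19 = 63.

Step 2 — fraction explained by component i = λ_i / Σ λ:
  PC1: 44/63 = 0.6984
  PC2: 19/63 = 0.3016

Step 3 — cumulative fraction after k components = (λ_1 + ... + λ_k) / Σ λ:
  k = 1: 44/63 = 0.6984
  k = 2: (44 + 19)/63 = 63/63 = 1

Summary (fraction, with percent):

explained: PC1 0.6984 (69.84%), PC2 0.3016 (30.16%);  cumulative: 0.6984, 1


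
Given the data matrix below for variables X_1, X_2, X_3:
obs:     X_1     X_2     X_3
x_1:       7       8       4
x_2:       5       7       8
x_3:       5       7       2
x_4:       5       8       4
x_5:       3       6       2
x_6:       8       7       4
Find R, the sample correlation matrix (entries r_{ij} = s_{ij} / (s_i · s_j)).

Step 1 — column means:
  mean(X_1) = (7 + 5 + 5 + 5 + 3 + 8) / 6 = 33/6 = 5.5
  mean(X_2) = (8 + 7 + 7 + 8 + 6 + 7) / 6 = 43/6 = 7.1667
  mean(X_3) = (4 + 8 + 2 + 4 + 2 + 4) / 6 = 24/6 = 4

Step 2 — sample variances and covariances s[i,j] = (1/(n-1)) · Σ_k (x_{k,i} - mean_i) · (x_{k,j} - mean_j), with n-1 = 5:
  s[X_1,X_1] = ((1.5)·(1.5) + (-0.5)·(-0.5) + (-0.5)·(-0.5) + (-0.5)·(-0.5) + (-2.5)·(-2.5) + (2.5)·(2.5)) / 5 = 15.5/5 = 3.1
  s[X_1,X_2] = ((1.5)·(0.8333) + (-0.5)·(-0.1667) + (-0.5)·(-0.1667) + (-0.5)·(0.8333) + (-2.5)·(-1.1667) + (2.5)·(-0.1667)) / 5 = 3.5/5 = 0.7
  s[X_1,X_3] = ((1.5)·(0) + (-0.5)·(4) + (-0.5)·(-2) + (-0.5)·(0) + (-2.5)·(-2) + (2.5)·(0)) / 5 = 4/5 = 0.8
  s[X_2,X_2] = ((0.8333)·(0.8333) + (-0.1667)·(-0.1667) + (-0.1667)·(-0.1667) + (0.8333)·(0.8333) + (-1.1667)·(-1.1667) + (-0.1667)·(-0.1667)) / 5 = 2.8333/5 = 0.5667
  s[X_2,X_3] = ((0.8333)·(0) + (-0.1667)·(4) + (-0.1667)·(-2) + (0.8333)·(0) + (-1.1667)·(-2) + (-0.1667)·(0)) / 5 = 2/5 = 0.4
  s[X_3,X_3] = ((0)·(0) + (4)·(4) + (-2)·(-2) + (0)·(0) + (-2)·(-2) + (0)·(0)) / 5 = 24/5 = 4.8
  Sample standard deviations s_i = √(s[i,i]):
  s(X_1) = √(3.1) = 1.7607
  s(X_2) = √(0.5667) = 0.7528
  s(X_3) = √(4.8) = 2.1909

Step 3 — r_{ij} = s_{ij} / (s_i · s_j):
  r[X_1,X_1] = 1 (diagonal).
  r[X_1,X_2] = 0.7 / (1.7607 · 0.7528) = 0.7 / 1.3254 = 0.5281
  r[X_1,X_3] = 0.8 / (1.7607 · 2.1909) = 0.8 / 3.8575 = 0.2074
  r[X_2,X_2] = 1 (diagonal).
  r[X_2,X_3] = 0.4 / (0.7528 · 2.1909) = 0.4 / 1.6492 = 0.2425
  r[X_3,X_3] = 1 (diagonal).

R is symmetric with unit diagonal. Assembling:

R = [[1, 0.5281, 0.2074],
 [0.5281, 1, 0.2425],
 [0.2074, 0.2425, 1]]


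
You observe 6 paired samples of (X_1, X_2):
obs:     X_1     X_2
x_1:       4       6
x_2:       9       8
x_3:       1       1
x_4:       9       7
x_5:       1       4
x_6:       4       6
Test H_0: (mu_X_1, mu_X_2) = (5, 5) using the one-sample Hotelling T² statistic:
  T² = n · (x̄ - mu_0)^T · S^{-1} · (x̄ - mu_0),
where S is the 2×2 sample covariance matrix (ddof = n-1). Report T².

Step 1 — sample mean vector:
  mean(X_1) = (4 + 9 + 1 + 9 + 1 + 4) / 6 = 28/6 = 4.6667
  mean(X_2) = (6 + 8 + 1 + 7 + 4 + 6) / 6 = 32/6 = 5.3333
  x̄ = (4.6667, 5.3333),  deviation x̄ - mu_0 = (4.6667, 5.3333) - (5, 5) = (-0.3333, 0.3333).

Step 2 — sample covariance matrix, S[i,j] = (1/(n-1)) · Σ_k (x_{k,i} - mean_i) · (x_{k,j} - mean_j), divisor n-1 = 5:
  S[X_1,X_1] = ((-0.6667)·(-0.6667) + (4.3333)·(4.3333) + (-3.6667)·(-3.6667) + (4.3333)·(4.3333) + (-3.6667)·(-3.6667) + (-0.6667)·(-0.6667)) / 5 = 65.3333/5 = 13.0667
  S[X_1,X_2] = ((-0.6667)·(0.6667) + (4.3333)·(2.6667) + (-3.6667)·(-4.3333) + (4.3333)·(1.6667) + (-3.6667)·(-1.3333) + (-0.6667)·(0.6667)) / 5 = 38.6667/5 = 7.7333
  S[X_2,X_2] = ((0.6667)·(0.6667) + (2.6667)·(2.6667) + (-4.3333)·(-4.3333) + (1.6667)·(1.6667) + (-1.3333)·(-1.3333) + (0.6667)·(0.6667)) / 5 = 31.3333/5 = 6.2667
  S = [[13.0667, 7.7333],
 [7.7333, 6.2667]].

Step 3 — invert S. det(S) = 13.0667·6.2667 - (7.7333)² = 22.08.
  S^{-1} = (1/det) · [[d, -b], [-b, a]] = [[0.2838, -0.3502],
 [-0.3502, 0.5918]].

Step 4 — quadratic form (x̄ - mu_0)^T · S^{-1} · (x̄ - mu_0):
  S^{-1} · (x̄ - mu_0) = (-0.2114, 0.314),
  (x̄ - mu_0)^T · [...] = (-0.3333)·(-0.2114) + (0.3333)·(0.314) = 0.1751.

Step 5 — scale by n: T² = 6 · 0.1751 = 1.0507.

T² ≈ 1.0507


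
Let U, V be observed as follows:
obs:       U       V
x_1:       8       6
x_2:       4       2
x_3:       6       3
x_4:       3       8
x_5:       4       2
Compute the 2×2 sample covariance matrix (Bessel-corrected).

Step 1 — column means:
  mean(U) = (8 + 4 + 6 + 3 + 4) / 5 = 25/5 = 5
  mean(V) = (6 + 2 + 3 + 8 + 2) / 5 = 21/5 = 4.2

Step 2 — sample covariance S[i,j] = (1/(n-1)) · Σ_k (x_{k,i} - mean_i) · (x_{k,j} - mean_j), with n-1 = 4.
  S[U,U] = ((3)·(3) + (-1)·(-1) + (1)·(1) + (-2)·(-2) + (-1)·(-1)) / 4 = 16/4 = 4
  S[U,V] = ((3)·(1.8) + (-1)·(-2.2) + (1)·(-1.2) + (-2)·(3.8) + (-1)·(-2.2)) / 4 = 1/4 = 0.25
  S[V,V] = ((1.8)·(1.8) + (-2.2)·(-2.2) + (-1.2)·(-1.2) + (3.8)·(3.8) + (-2.2)·(-2.2)) / 4 = 28.8/4 = 7.2

S is symmetric (S[j,i] = S[i,j]). Assembling:

S = [[4, 0.25],
 [0.25, 7.2]]


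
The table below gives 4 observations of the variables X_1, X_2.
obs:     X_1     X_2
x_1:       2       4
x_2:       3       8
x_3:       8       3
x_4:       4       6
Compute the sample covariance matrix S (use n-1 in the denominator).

Step 1 — column means:
  mean(X_1) = (2 + 3 + 8 + 4) / 4 = 17/4 = 4.25
  mean(X_2) = (4 + 8 + 3 + 6) / 4 = 21/4 = 5.25

Step 2 — sample covariance S[i,j] = (1/(n-1)) · Σ_k (x_{k,i} - mean_i) · (x_{k,j} - mean_j), with n-1 = 3.
  S[X_1,X_1] = ((-2.25)·(-2.25) + (-1.25)·(-1.25) + (3.75)·(3.75) + (-0.25)·(-0.25)) / 3 = 20.75/3 = 6.9167
  S[X_1,X_2] = ((-2.25)·(-1.25) + (-1.25)·(2.75) + (3.75)·(-2.25) + (-0.25)·(0.75)) / 3 = -9.25/3 = -3.0833
  S[X_2,X_2] = ((-1.25)·(-1.25) + (2.75)·(2.75) + (-2.25)·(-2.25) + (0.75)·(0.75)) / 3 = 14.75/3 = 4.9167

S is symmetric (S[j,i] = S[i,j]). Assembling:

S = [[6.9167, -3.0833],
 [-3.0833, 4.9167]]


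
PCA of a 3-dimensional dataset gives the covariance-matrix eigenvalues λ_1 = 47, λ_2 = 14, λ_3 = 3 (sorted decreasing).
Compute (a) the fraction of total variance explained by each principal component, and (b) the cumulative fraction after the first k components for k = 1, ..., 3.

Step 1 — total variance = trace(Sigma) = Σ λ_i = 47 + 14 + 3 = 64.

Step 2 — fraction explained by component i = λ_i / Σ λ:
  PC1: 47/64 = 0.7344
  PC2: 14/64 = 0.2188
  PC3: 3/64 = 0.0469

Step 3 — cumulative fraction after k components = (λ_1 + ... + λ_k) / Σ λ:
  k = 1: 47/64 = 0.7344
  k = 2: (47 + 14)/64 = 61/64 = 0.9531
  k = 3: (47 + 14 + 3)/64 = 64/64 = 1

Summary (fraction, with percent):

explained: PC1 0.7344 (73.44%), PC2 0.2188 (21.88%), PC3 0.0469 (4.69%);  cumulative: 0.7344, 0.9531, 1


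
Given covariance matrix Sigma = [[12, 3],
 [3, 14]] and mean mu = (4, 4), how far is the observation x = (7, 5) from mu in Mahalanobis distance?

Step 1 — centre the observation: (x - mu) = (3, 1).

Step 2 — invert Sigma. det(Sigma) = 12·14 - (3)² = 159.
  Sigma^{-1} = (1/det) · [[d, -b], [-b, a]] = [[0.0881, -0.0189],
 [-0.0189, 0.0755]].

Step 3 — form the quadratic (x - mu)^T · Sigma^{-1} · (x - mu):
  Sigma^{-1} · (x - mu) = (0.2453, 0.0189).
  (x - mu)^T · [Sigma^{-1} · (x - mu)] = (3)·(0.2453) + (1)·(0.0189) = 0.7547.

Step 4 — take square root: d = √(0.7547) ≈ 0.8687.

d(x, mu) = √(0.7547) ≈ 0.8687


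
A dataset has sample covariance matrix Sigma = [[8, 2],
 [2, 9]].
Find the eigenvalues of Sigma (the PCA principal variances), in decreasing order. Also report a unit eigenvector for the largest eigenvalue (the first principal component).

Step 1 — characteristic polynomial of 2×2 Sigma:
  det(Sigma - λI) = λ² - trace · λ + det = 0.
  trace = 8 + 9 = 17, det = 8·9 - (2)² = 68.
Step 2 — discriminant:
  Δ = trace² - 4·det = 289 - 272 = 17.
Step 3 — eigenvalues:
  λ = (trace ± √Δ)/2 = (17 ± 4.1231)/2,
  λ_1 = 10.5616,  λ_2 = 6.4384.

Step 4 — unit eigenvector for λ_1: solve (Sigma - λ_1 I)v = 0. First row:
  (8 - 10.5616)·v_x + (2)·v_y = 0, i.e. (-2.5616)·v_x + (2)·v_y = 0,
  so v ∝ (b, λ_1 - a) = (2, 2.5616) = u.
  ||u|| = √((2)² + (2.5616)²) = √(10.5616) ≈ 3.2499,
  v_1 = u/||u|| ≈ (0.6154, 0.7882) (||v_1|| = 1).

λ_1 = 10.5616,  λ_2 = 6.4384;  v_1 ≈ (0.6154, 0.7882)


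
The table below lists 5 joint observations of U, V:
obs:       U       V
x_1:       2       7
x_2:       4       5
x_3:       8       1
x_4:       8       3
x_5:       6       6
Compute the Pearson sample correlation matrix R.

Step 1 — column means:
  mean(U) = (2 + 4 + 8 + 8 + 6) / 5 = 28/5 = 5.6
  mean(V) = (7 + 5 + 1 + 3 + 6) / 5 = 22/5 = 4.4

Step 2 — sample variances and covariances s[i,j] = (1/(n-1)) · Σ_k (x_{k,i} - mean_i) · (x_{k,j} - mean_j), with n-1 = 4:
  s[U,U] = ((-3.6)·(-3.6) + (-1.6)·(-1.6) + (2.4)·(2.4) + (2.4)·(2.4) + (0.4)·(0.4)) / 4 = 27.2/4 = 6.8
  s[U,V] = ((-3.6)·(2.6) + (-1.6)·(0.6) + (2.4)·(-3.4) + (2.4)·(-1.4) + (0.4)·(1.6)) / 4 = -21.2/4 = -5.3
  s[V,V] = ((2.6)·(2.6) + (0.6)·(0.6) + (-3.4)·(-3.4) + (-1.4)·(-1.4) + (1.6)·(1.6)) / 4 = 23.2/4 = 5.8
  Sample standard deviations s_i = √(s[i,i]):
  s(U) = √(6.8) = 2.6077
  s(V) = √(5.8) = 2.4083

Step 3 — r_{ij} = s_{ij} / (s_i · s_j):
  r[U,U] = 1 (diagonal).
  r[U,V] = -5.3 / (2.6077 · 2.4083) = -5.3 / 6.2801 = -0.8439
  r[V,V] = 1 (diagonal).

R is symmetric with unit diagonal. Assembling:

R = [[1, -0.8439],
 [-0.8439, 1]]


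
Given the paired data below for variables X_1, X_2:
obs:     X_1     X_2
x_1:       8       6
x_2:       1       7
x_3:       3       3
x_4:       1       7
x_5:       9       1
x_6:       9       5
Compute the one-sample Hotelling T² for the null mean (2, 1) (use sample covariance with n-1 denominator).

Step 1 — sample mean vector:
  mean(X_1) = (8 + 1 + 3 + 1 + 9 + 9) / 6 = 31/6 = 5.1667
  mean(X_2) = (6 + 7 + 3 + 7 + 1 + 5) / 6 = 29/6 = 4.8333
  x̄ = (5.1667, 4.8333),  deviation x̄ - mu_0 = (5.1667, 4.8333) - (2, 1) = (3.1667, 3.8333).

Step 2 — sample covariance matrix, S[i,j] = (1/(n-1)) · Σ_k (x_{k,i} - mean_i) · (x_{k,j} - mean_j), divisor n-1 = 5:
  S[X_1,X_1] = ((2.8333)·(2.8333) + (-4.1667)·(-4.1667) + (-2.1667)·(-2.1667) + (-4.1667)·(-4.1667) + (3.8333)·(3.8333) + (3.8333)·(3.8333)) / 5 = 76.8333/5 = 15.3667
  S[X_1,X_2] = ((2.8333)·(1.1667) + (-4.1667)·(2.1667) + (-2.1667)·(-1.8333) + (-4.1667)·(2.1667) + (3.8333)·(-3.8333) + (3.8333)·(0.1667)) / 5 = -24.8333/5 = -4.9667
  S[X_2,X_2] = ((1.1667)·(1.1667) + (2.1667)·(2.1667) + (-1.8333)·(-1.8333) + (2.1667)·(2.1667) + (-3.8333)·(-3.8333) + (0.1667)·(0.1667)) / 5 = 28.8333/5 = 5.7667
  S = [[15.3667, -4.9667],
 [-4.9667, 5.7667]].

Step 3 — invert S. det(S) = 15.3667·5.7667 - (-4.9667)² = 63.9467.
  S^{-1} = (1/det) · [[d, -b], [-b, a]] = [[0.0902, 0.0777],
 [0.0777, 0.2403]].

Step 4 — quadratic form (x̄ - mu_0)^T · S^{-1} · (x̄ - mu_0):
  S^{-1} · (x̄ - mu_0) = (0.5833, 1.1671),
  (x̄ - mu_0)^T · [...] = (3.1667)·(0.5833) + (3.8333)·(1.1671) = 6.3211.

Step 5 — scale by n: T² = 6 · 6.3211 = 37.9264.

T² ≈ 37.9264


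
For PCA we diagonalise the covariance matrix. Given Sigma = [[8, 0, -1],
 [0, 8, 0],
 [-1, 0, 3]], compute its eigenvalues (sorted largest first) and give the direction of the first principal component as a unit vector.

Step 1 — characteristic polynomial p(λ) = det(λI - Sigma) = λ³ - tr·λ² + c_1·λ - det, where tr = trace, c_1 = sum of the principal 2×2 minors, det = det(Sigma):
  tr = 8 + 8 + 3 = 19,
  c_1 = (8·8 - (0)²) + (8·3 - (-1)²) + (8·3 - (0)²) = 64 + 23 + 24 = 111,
  det = 8·(8·3 - (0)²) - (0)·((0)·3 - (0)·(-1)) + (-1)·((0)·(0) - 8·(-1)) = 8·(24) - (0)·(0) + (-1)·(8) = 184.
  So p(λ) = λ³ - 19λ² + 111λ - 184.
Step 2 — look for an integer root (rational root theorem: any rational root is an integer divisor of 184). Testing λ = 8:
  p(8) = 512 - 1216 + 888 - 184 = 0  ✓
  Dividing out (λ - 8): p(λ) = (λ - 8)(λ² - 11λ + 23).
Step 3 — remaining eigenvalues from the quadratic λ² - 11λ + 23 = 0:
  Δ = 11² - 4·23 = 121 - 92 = 29,  λ = (11 ± √29)/2 = (11 ± 5.3852)/2 ≈ 8.1926 or 2.8074.
  Sorted: λ_1 = 8.1926,  λ_2 = 8,  λ_3 = 2.8074  (check: sum = 19 = tr ✓).

Step 4 — unit eigenvector for λ_1 ≈ 8.1926: v spans the null space of (Sigma - λ_1 I), whose rows are
  r_1 = (-0.1926, 0, -1),  r_2 = (0, -0.1926, 0),  r_3 = (-1, 0, -5.1926).
  v is orthogonal to every row, so take v ∝ r_1 × r_2 = ((0)·(0) - (-1)·(-0.1926), (-1)·(0) - (-0.1926)·(0), (-0.1926)·(-0.1926) - (0)·(0)) ≈ (-0.1926, 0, 0.0371).
  Rescale (multiply by -1 so the first nonzero entry is positive): u = (0.1926, 0, -0.0371).
  ||u|| = √((0.1926)² + (0)² + (-0.0371)²) = √(0.0385) ≈ 0.1961,  v_1 = u/||u|| ≈ (0.982, 0, -0.1891) (||v_1|| = 1).

λ_1 = 8.1926,  λ_2 = 8,  λ_3 = 2.8074;  v_1 ≈ (0.982, 0, -0.1891)


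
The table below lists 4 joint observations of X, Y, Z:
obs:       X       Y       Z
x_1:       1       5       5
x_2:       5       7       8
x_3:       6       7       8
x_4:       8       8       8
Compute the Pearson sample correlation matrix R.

Step 1 — column means:
  mean(X) = (1 + 5 + 6 + 8) / 4 = 20/4 = 5
  mean(Y) = (5 + 7 + 7 + 8) / 4 = 27/4 = 6.75
  mean(Z) = (5 + 8 + 8 + 8) / 4 = 29/4 = 7.25

Step 2 — sample variances and covariances s[i,j] = (1/(n-1)) · Σ_k (x_{k,i} - mean_i) · (x_{k,j} - mean_j), with n-1 = 3:
  s[X,X] = ((-4)·(-4) + (0)·(0) + (1)·(1) + (3)·(3)) / 3 = 26/3 = 8.6667
  s[X,Y] = ((-4)·(-1.75) + (0)·(0.25) + (1)·(0.25) + (3)·(1.25)) / 3 = 11/3 = 3.6667
  s[X,Z] = ((-4)·(-2.25) + (0)·(0.75) + (1)·(0.75) + (3)·(0.75)) / 3 = 12/3 = 4
  s[Y,Y] = ((-1.75)·(-1.75) + (0.25)·(0.25) + (0.25)·(0.25) + (1.25)·(1.25)) / 3 = 4.75/3 = 1.5833
  s[Y,Z] = ((-1.75)·(-2.25) + (0.25)·(0.75) + (0.25)·(0.75) + (1.25)·(0.75)) / 3 = 5.25/3 = 1.75
  s[Z,Z] = ((-2.25)·(-2.25) + (0.75)·(0.75) + (0.75)·(0.75) + (0.75)·(0.75)) / 3 = 6.75/3 = 2.25
  Sample standard deviations s_i = √(s[i,i]):
  s(X) = √(8.6667) = 2.9439
  s(Y) = √(1.5833) = 1.2583
  s(Z) = √(2.25) = 1.5

Step 3 — r_{ij} = s_{ij} / (s_i · s_j):
  r[X,X] = 1 (diagonal).
  r[X,Y] = 3.6667 / (2.9439 · 1.2583) = 3.6667 / 3.7044 = 0.9898
  r[X,Z] = 4 / (2.9439 · 1.5) = 4 / 4.4159 = 0.9058
  r[Y,Y] = 1 (diagonal).
  r[Y,Z] = 1.75 / (1.2583 · 1.5) = 1.75 / 1.8875 = 0.9272
  r[Z,Z] = 1 (diagonal).

R is symmetric with unit diagonal. Assembling:

R = [[1, 0.9898, 0.9058],
 [0.9898, 1, 0.9272],
 [0.9058, 0.9272, 1]]


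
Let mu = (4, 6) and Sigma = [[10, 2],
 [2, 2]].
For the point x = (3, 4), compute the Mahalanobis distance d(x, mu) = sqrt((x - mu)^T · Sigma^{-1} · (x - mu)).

Step 1 — centre the observation: (x - mu) = (-1, -2).

Step 2 — invert Sigma. det(Sigma) = 10·2 - (2)² = 16.
  Sigma^{-1} = (1/det) · [[d, -b], [-b, a]] = [[0.125, -0.125],
 [-0.125, 0.625]].

Step 3 — form the quadratic (x - mu)^T · Sigma^{-1} · (x - mu):
  Sigma^{-1} · (x - mu) = (0.125, -1.125).
  (x - mu)^T · [Sigma^{-1} · (x - mu)] = (-1)·(0.125) + (-2)·(-1.125) = 2.125.

Step 4 — take square root: d = √(2.125) ≈ 1.4577.

d(x, mu) = √(2.125) ≈ 1.4577


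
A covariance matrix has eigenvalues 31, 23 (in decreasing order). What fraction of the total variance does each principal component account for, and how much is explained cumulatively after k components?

Step 1 — total variance = trace(Sigma) = Σ λ_i = 31 + 23 = 54.

Step 2 — fraction explained by component i = λ_i / Σ λ:
  PC1: 31/54 = 0.5741
  PC2: 23/54 = 0.4259

Step 3 — cumulative fraction after k components = (λ_1 + ... + λ_k) / Σ λ:
  k = 1: 31/54 = 0.5741
  k = 2: (31 + 23)/54 = 54/54 = 1

Summary (fraction, with percent):

explained: PC1 0.5741 (57.41%), PC2 0.4259 (42.59%);  cumulative: 0.5741, 1


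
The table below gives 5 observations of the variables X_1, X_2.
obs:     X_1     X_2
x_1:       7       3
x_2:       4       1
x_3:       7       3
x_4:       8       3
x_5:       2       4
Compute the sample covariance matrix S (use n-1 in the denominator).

Step 1 — column means:
  mean(X_1) = (7 + 4 + 7 + 8 + 2) / 5 = 28/5 = 5.6
  mean(X_2) = (3 + 1 + 3 + 3 + 4) / 5 = 14/5 = 2.8

Step 2 — sample covariance S[i,j] = (1/(n-1)) · Σ_k (x_{k,i} - mean_i) · (x_{k,j} - mean_j), with n-1 = 4.
  S[X_1,X_1] = ((1.4)·(1.4) + (-1.6)·(-1.6) + (1.4)·(1.4) + (2.4)·(2.4) + (-3.6)·(-3.6)) / 4 = 25.2/4 = 6.3
  S[X_1,X_2] = ((1.4)·(0.2) + (-1.6)·(-1.8) + (1.4)·(0.2) + (2.4)·(0.2) + (-3.6)·(1.2)) / 4 = -0.4/4 = -0.1
  S[X_2,X_2] = ((0.2)·(0.2) + (-1.8)·(-1.8) + (0.2)·(0.2) + (0.2)·(0.2) + (1.2)·(1.2)) / 4 = 4.8/4 = 1.2

S is symmetric (S[j,i] = S[i,j]). Assembling:

S = [[6.3, -0.1],
 [-0.1, 1.2]]


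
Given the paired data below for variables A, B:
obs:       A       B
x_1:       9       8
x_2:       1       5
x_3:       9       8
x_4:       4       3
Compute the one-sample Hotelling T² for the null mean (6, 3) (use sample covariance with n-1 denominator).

Step 1 — sample mean vector:
  mean(A) = (9 + 1 + 9 + 4) / 4 = 23/4 = 5.75
  mean(B) = (8 + 5 + 8 + 3) / 4 = 24/4 = 6
  x̄ = (5.75, 6),  deviation x̄ - mu_0 = (5.75, 6) - (6, 3) = (-0.25, 3).

Step 2 — sample covariance matrix, S[i,j] = (1/(n-1)) · Σ_k (x_{k,i} - mean_i) · (x_{k,j} - mean_j), divisor n-1 = 3:
  S[A,A] = ((3.25)·(3.25) + (-4.75)·(-4.75) + (3.25)·(3.25) + (-1.75)·(-1.75)) / 3 = 46.75/3 = 15.5833
  S[A,B] = ((3.25)·(2) + (-4.75)·(-1) + (3.25)·(2) + (-1.75)·(-3)) / 3 = 23/3 = 7.6667
  S[B,B] = ((2)·(2) + (-1)·(-1) + (2)·(2) + (-3)·(-3)) / 3 = 18/3 = 6
  S = [[15.5833, 7.6667],
 [7.6667, 6]].

Step 3 — invert S. det(S) = 15.5833·6 - (7.6667)² = 34.7222.
  S^{-1} = (1/det) · [[d, -b], [-b, a]] = [[0.1728, -0.2208],
 [-0.2208, 0.4488]].

Step 4 — quadratic form (x̄ - mu_0)^T · S^{-1} · (x̄ - mu_0):
  S^{-1} · (x̄ - mu_0) = (-0.7056, 1.4016),
  (x̄ - mu_0)^T · [...] = (-0.25)·(-0.7056) + (3)·(1.4016) = 4.3812.

Step 5 — scale by n: T² = 4 · 4.3812 = 17.5248.

T² ≈ 17.5248


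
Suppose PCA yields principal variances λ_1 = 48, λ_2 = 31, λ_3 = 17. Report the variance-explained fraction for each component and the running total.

Step 1 — total variance = trace(Sigma) = Σ λ_i = 48 + 31 + 17 = 96.

Step 2 — fraction explained by component i = λ_i / Σ λ:
  PC1: 48/96 = 0.5
  PC2: 31/96 = 0.3229
  PC3: 17/96 = 0.1771

Step 3 — cumulative fraction after k components = (λ_1 + ... + λ_k) / Σ λ:
  k = 1: 48/96 = 0.5
  k = 2: (48 + 31)/96 = 79/96 = 0.8229
  k = 3: (48 + 31 + 17)/96 = 96/96 = 1

Summary (fraction, with percent):

explained: PC1 0.5 (50%), PC2 0.3229 (32.29%), PC3 0.1771 (17.71%);  cumulative: 0.5, 0.8229, 1


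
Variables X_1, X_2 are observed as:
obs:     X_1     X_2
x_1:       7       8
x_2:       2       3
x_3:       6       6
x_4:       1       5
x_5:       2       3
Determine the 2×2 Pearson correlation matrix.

Step 1 — column means:
  mean(X_1) = (7 + 2 + 6 + 1 + 2) / 5 = 18/5 = 3.6
  mean(X_2) = (8 + 3 + 6 + 5 + 3) / 5 = 25/5 = 5

Step 2 — sample variances and covariances s[i,j] = (1/(n-1)) · Σ_k (x_{k,i} - mean_i) · (x_{k,j} - mean_j), with n-1 = 4:
  s[X_1,X_1] = ((3.4)·(3.4) + (-1.6)·(-1.6) + (2.4)·(2.4) + (-2.6)·(-2.6) + (-1.6)·(-1.6)) / 4 = 29.2/4 = 7.3
  s[X_1,X_2] = ((3.4)·(3) + (-1.6)·(-2) + (2.4)·(1) + (-2.6)·(0) + (-1.6)·(-2)) / 4 = 19/4 = 4.75
  s[X_2,X_2] = ((3)·(3) + (-2)·(-2) + (1)·(1) + (0)·(0) + (-2)·(-2)) / 4 = 18/4 = 4.5
  Sample standard deviations s_i = √(s[i,i]):
  s(X_1) = √(7.3) = 2.7019
  s(X_2) = √(4.5) = 2.1213

Step 3 — r_{ij} = s_{ij} / (s_i · s_j):
  r[X_1,X_1] = 1 (diagonal).
  r[X_1,X_2] = 4.75 / (2.7019 · 2.1213) = 4.75 / 5.7315 = 0.8288
  r[X_2,X_2] = 1 (diagonal).

R is symmetric with unit diagonal. Assembling:

R = [[1, 0.8288],
 [0.8288, 1]]


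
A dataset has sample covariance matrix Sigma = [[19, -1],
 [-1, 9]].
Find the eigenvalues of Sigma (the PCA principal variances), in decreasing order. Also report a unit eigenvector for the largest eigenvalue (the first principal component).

Step 1 — characteristic polynomial of 2×2 Sigma:
  det(Sigma - λI) = λ² - trace · λ + det = 0.
  trace = 19 + 9 = 28, det = 19·9 - (-1)² = 170.
Step 2 — discriminant:
  Δ = trace² - 4·det = 784 - 680 = 104.
Step 3 — eigenvalues:
  λ = (trace ± √Δ)/2 = (28 ± 10.198)/2,
  λ_1 = 19.099,  λ_2 = 8.901.

Step 4 — unit eigenvector for λ_1: solve (Sigma - λ_1 I)v = 0. First row:
  (19 - 19.099)·v_x + (-1)·v_y = 0, i.e. (-0.099)·v_x + (-1)·v_y = 0,
  so v ∝ (b, λ_1 - a) = (-1, 0.099); multiply by -1 so the first entry is positive: u = (1, -0.099).
  ||u|| = √((1)² + (-0.099)²) = √(1.0098) ≈ 1.0049,
  v_1 = u/||u|| ≈ (0.9951, -0.0985) (||v_1|| = 1).

λ_1 = 19.099,  λ_2 = 8.901;  v_1 ≈ (0.9951, -0.0985)


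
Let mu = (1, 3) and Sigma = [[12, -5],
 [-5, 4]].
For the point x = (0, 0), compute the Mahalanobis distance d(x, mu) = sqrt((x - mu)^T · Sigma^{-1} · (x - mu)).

Step 1 — centre the observation: (x - mu) = (-1, -3).

Step 2 — invert Sigma. det(Sigma) = 12·4 - (-5)² = 23.
  Sigma^{-1} = (1/det) · [[d, -b], [-b, a]] = [[0.1739, 0.2174],
 [0.2174, 0.5217]].

Step 3 — form the quadratic (x - mu)^T · Sigma^{-1} · (x - mu):
  Sigma^{-1} · (x - mu) = (-0.8261, -1.7826).
  (x - mu)^T · [Sigma^{-1} · (x - mu)] = (-1)·(-0.8261) + (-3)·(-1.7826) = 6.1739.

Step 4 — take square root: d = √(6.1739) ≈ 2.4847.

d(x, mu) = √(6.1739) ≈ 2.4847


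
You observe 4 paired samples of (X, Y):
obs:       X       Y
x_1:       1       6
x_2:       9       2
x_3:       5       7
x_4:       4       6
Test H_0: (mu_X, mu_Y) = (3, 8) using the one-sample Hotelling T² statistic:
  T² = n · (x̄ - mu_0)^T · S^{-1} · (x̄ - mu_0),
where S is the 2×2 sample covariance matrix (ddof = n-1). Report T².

Step 1 — sample mean vector:
  mean(X) = (1 + 9 + 5 + 4) / 4 = 19/4 = 4.75
  mean(Y) = (6 + 2 + 7 + 6) / 4 = 21/4 = 5.25
  x̄ = (4.75, 5.25),  deviation x̄ - mu_0 = (4.75, 5.25) - (3, 8) = (1.75, -2.75).

Step 2 — sample covariance matrix, S[i,j] = (1/(n-1)) · Σ_k (x_{k,i} - mean_i) · (x_{k,j} - mean_j), divisor n-1 = 3:
  S[X,X] = ((-3.75)·(-3.75) + (4.25)·(4.25) + (0.25)·(0.25) + (-0.75)·(-0.75)) / 3 = 32.75/3 = 10.9167
  S[X,Y] = ((-3.75)·(0.75) + (4.25)·(-3.25) + (0.25)·(1.75) + (-0.75)·(0.75)) / 3 = -16.75/3 = -5.5833
  S[Y,Y] = ((0.75)·(0.75) + (-3.25)·(-3.25) + (1.75)·(1.75) + (0.75)·(0.75)) / 3 = 14.75/3 = 4.9167
  S = [[10.9167, -5.5833],
 [-5.5833, 4.9167]].

Step 3 — invert S. det(S) = 10.9167·4.9167 - (-5.5833)² = 22.5.
  S^{-1} = (1/det) · [[d, -b], [-b, a]] = [[0.2185, 0.2481],
 [0.2481, 0.4852]].

Step 4 — quadratic form (x̄ - mu_0)^T · S^{-1} · (x̄ - mu_0):
  S^{-1} · (x̄ - mu_0) = (-0.3, -0.9),
  (x̄ - mu_0)^T · [...] = (1.75)·(-0.3) + (-2.75)·(-0.9) = 1.95.

Step 5 — scale by n: T² = 4 · 1.95 = 7.8.

T² ≈ 7.8


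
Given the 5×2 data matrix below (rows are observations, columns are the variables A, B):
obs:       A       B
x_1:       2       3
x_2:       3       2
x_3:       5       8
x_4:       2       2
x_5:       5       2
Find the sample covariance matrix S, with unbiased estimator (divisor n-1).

Step 1 — column means:
  mean(A) = (2 + 3 + 5 + 2 + 5) / 5 = 17/5 = 3.4
  mean(B) = (3 + 2 + 8 + 2 + 2) / 5 = 17/5 = 3.4

Step 2 — sample covariance S[i,j] = (1/(n-1)) · Σ_k (x_{k,i} - mean_i) · (x_{k,j} - mean_j), with n-1 = 4.
  S[A,A] = ((-1.4)·(-1.4) + (-0.4)·(-0.4) + (1.6)·(1.6) + (-1.4)·(-1.4) + (1.6)·(1.6)) / 4 = 9.2/4 = 2.3
  S[A,B] = ((-1.4)·(-0.4) + (-0.4)·(-1.4) + (1.6)·(4.6) + (-1.4)·(-1.4) + (1.6)·(-1.4)) / 4 = 8.2/4 = 2.05
  S[B,B] = ((-0.4)·(-0.4) + (-1.4)·(-1.4) + (4.6)·(4.6) + (-1.4)·(-1.4) + (-1.4)·(-1.4)) / 4 = 27.2/4 = 6.8

S is symmetric (S[j,i] = S[i,j]). Assembling:

S = [[2.3, 2.05],
 [2.05, 6.8]]


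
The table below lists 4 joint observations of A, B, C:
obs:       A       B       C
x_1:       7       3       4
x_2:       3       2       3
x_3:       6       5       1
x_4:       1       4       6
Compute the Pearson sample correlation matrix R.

Step 1 — column means:
  mean(A) = (7 + 3 + 6 + 1) / 4 = 17/4 = 4.25
  mean(B) = (3 + 2 + 5 + 4) / 4 = 14/4 = 3.5
  mean(C) = (4 + 3 + 1 + 6) / 4 = 14/4 = 3.5

Step 2 — sample variances and covariances s[i,j] = (1/(n-1)) · Σ_k (x_{k,i} - mean_i) · (x_{k,j} - mean_j), with n-1 = 3:
  s[A,A] = ((2.75)·(2.75) + (-1.25)·(-1.25) + (1.75)·(1.75) + (-3.25)·(-3.25)) / 3 = 22.75/3 = 7.5833
  s[A,B] = ((2.75)·(-0.5) + (-1.25)·(-1.5) + (1.75)·(1.5) + (-3.25)·(0.5)) / 3 = 1.5/3 = 0.5
  s[A,C] = ((2.75)·(0.5) + (-1.25)·(-0.5) + (1.75)·(-2.5) + (-3.25)·(2.5)) / 3 = -10.5/3 = -3.5
  s[B,B] = ((-0.5)·(-0.5) + (-1.5)·(-1.5) + (1.5)·(1.5) + (0.5)·(0.5)) / 3 = 5/3 = 1.6667
  s[B,C] = ((-0.5)·(0.5) + (-1.5)·(-0.5) + (1.5)·(-2.5) + (0.5)·(2.5)) / 3 = -2/3 = -0.6667
  s[C,C] = ((0.5)·(0.5) + (-0.5)·(-0.5) + (-2.5)·(-2.5) + (2.5)·(2.5)) / 3 = 13/3 = 4.3333
  Sample standard deviations s_i = √(s[i,i]):
  s(A) = √(7.5833) = 2.7538
  s(B) = √(1.6667) = 1.291
  s(C) = √(4.3333) = 2.0817

Step 3 — r_{ij} = s_{ij} / (s_i · s_j):
  r[A,A] = 1 (diagonal).
  r[A,B] = 0.5 / (2.7538 · 1.291) = 0.5 / 3.5551 = 0.1406
  r[A,C] = -3.5 / (2.7538 · 2.0817) = -3.5 / 5.7325 = -0.6106
  r[B,B] = 1 (diagonal).
  r[B,C] = -0.6667 / (1.291 · 2.0817) = -0.6667 / 2.6874 = -0.2481
  r[C,C] = 1 (diagonal).

R is symmetric with unit diagonal. Assembling:

R = [[1, 0.1406, -0.6106],
 [0.1406, 1, -0.2481],
 [-0.6106, -0.2481, 1]]


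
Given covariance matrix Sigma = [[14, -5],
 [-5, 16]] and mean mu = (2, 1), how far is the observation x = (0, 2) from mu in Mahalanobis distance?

Step 1 — centre the observation: (x - mu) = (-2, 1).

Step 2 — invert Sigma. det(Sigma) = 14·16 - (-5)² = 199.
  Sigma^{-1} = (1/det) · [[d, -b], [-b, a]] = [[0.0804, 0.0251],
 [0.0251, 0.0704]].

Step 3 — form the quadratic (x - mu)^T · Sigma^{-1} · (x - mu):
  Sigma^{-1} · (x - mu) = (-0.1357, 0.0201).
  (x - mu)^T · [Sigma^{-1} · (x - mu)] = (-2)·(-0.1357) + (1)·(0.0201) = 0.2915.

Step 4 — take square root: d = √(0.2915) ≈ 0.5399.

d(x, mu) = √(0.2915) ≈ 0.5399


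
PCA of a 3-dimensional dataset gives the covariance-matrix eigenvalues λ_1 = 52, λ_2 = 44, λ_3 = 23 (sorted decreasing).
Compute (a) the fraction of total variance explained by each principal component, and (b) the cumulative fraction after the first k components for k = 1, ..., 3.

Step 1 — total variance = trace(Sigma) = Σ λ_i = 52 + 44 + 23 = 119.

Step 2 — fraction explained by component i = λ_i / Σ λ:
  PC1: 52/119 = 0.437
  PC2: 44/119 = 0.3697
  PC3: 23/119 = 0.1933

Step 3 — cumulative fraction after k components = (λ_1 + ... + λ_k) / Σ λ:
  k = 1: 52/119 = 0.437
  k = 2: (52 + 44)/119 = 96/119 = 0.8067
  k = 3: (52 + 44 + 23)/119 = 119/119 = 1

Summary (fraction, with percent):

explained: PC1 0.437 (43.7%), PC2 0.3697 (36.97%), PC3 0.1933 (19.33%);  cumulative: 0.437, 0.8067, 1


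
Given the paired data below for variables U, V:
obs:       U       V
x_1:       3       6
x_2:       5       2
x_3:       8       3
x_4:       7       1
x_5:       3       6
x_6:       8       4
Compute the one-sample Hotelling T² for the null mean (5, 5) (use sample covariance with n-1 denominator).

Step 1 — sample mean vector:
  mean(U) = (3 + 5 + 8 + 7 + 3 + 8) / 6 = 34/6 = 5.6667
  mean(V) = (6 + 2 + 3 + 1 + 6 + 4) / 6 = 22/6 = 3.6667
  x̄ = (5.6667, 3.6667),  deviation x̄ - mu_0 = (5.6667, 3.6667) - (5, 5) = (0.6667, -1.3333).

Step 2 — sample covariance matrix, S[i,j] = (1/(n-1)) · Σ_k (x_{k,i} - mean_i) · (x_{k,j} - mean_j), divisor n-1 = 5:
  S[U,U] = ((-2.6667)·(-2.6667) + (-0.6667)·(-0.6667) + (2.3333)·(2.3333) + (1.3333)·(1.3333) + (-2.6667)·(-2.6667) + (2.3333)·(2.3333)) / 5 = 27.3333/5 = 5.4667
  S[U,V] = ((-2.6667)·(2.3333) + (-0.6667)·(-1.6667) + (2.3333)·(-0.6667) + (1.3333)·(-2.6667) + (-2.6667)·(2.3333) + (2.3333)·(0.3333)) / 5 = -15.6667/5 = -3.1333
  S[V,V] = ((2.3333)·(2.3333) + (-1.6667)·(-1.6667) + (-0.6667)·(-0.6667) + (-2.6667)·(-2.6667) + (2.3333)·(2.3333) + (0.3333)·(0.3333)) / 5 = 21.3333/5 = 4.2667
  S = [[5.4667, -3.1333],
 [-3.1333, 4.2667]].

Step 3 — invert S. det(S) = 5.4667·4.2667 - (-3.1333)² = 13.5067.
  S^{-1} = (1/det) · [[d, -b], [-b, a]] = [[0.3159, 0.232],
 [0.232, 0.4047]].

Step 4 — quadratic form (x̄ - mu_0)^T · S^{-1} · (x̄ - mu_0):
  S^{-1} · (x̄ - mu_0) = (-0.0987, -0.385),
  (x̄ - mu_0)^T · [...] = (0.6667)·(-0.0987) + (-1.3333)·(-0.385) = 0.4475.

Step 5 — scale by n: T² = 6 · 0.4475 = 2.6851.

T² ≈ 2.6851


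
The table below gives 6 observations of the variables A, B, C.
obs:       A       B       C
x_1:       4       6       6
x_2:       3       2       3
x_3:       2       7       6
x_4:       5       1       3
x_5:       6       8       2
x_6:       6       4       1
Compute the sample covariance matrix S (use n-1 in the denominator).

Step 1 — column means:
  mean(A) = (4 + 3 + 2 + 5 + 6 + 6) / 6 = 26/6 = 4.3333
  mean(B) = (6 + 2 + 7 + 1 + 8 + 4) / 6 = 28/6 = 4.6667
  mean(C) = (6 + 3 + 6 + 3 + 2 + 1) / 6 = 21/6 = 3.5

Step 2 — sample covariance S[i,j] = (1/(n-1)) · Σ_k (x_{k,i} - mean_i) · (x_{k,j} - mean_j), with n-1 = 5.
  S[A,A] = ((-0.3333)·(-0.3333) + (-1.3333)·(-1.3333) + (-2.3333)·(-2.3333) + (0.6667)·(0.6667) + (1.6667)·(1.6667) + (1.6667)·(1.6667)) / 5 = 13.3333/5 = 2.6667
  S[A,B] = ((-0.3333)·(1.3333) + (-1.3333)·(-2.6667) + (-2.3333)·(2.3333) + (0.6667)·(-3.6667) + (1.6667)·(3.3333) + (1.6667)·(-0.6667)) / 5 = -0.3333/5 = -0.0667
  S[A,C] = ((-0.3333)·(2.5) + (-1.3333)·(-0.5) + (-2.3333)·(2.5) + (0.6667)·(-0.5) + (1.6667)·(-1.5) + (1.6667)·(-2.5)) / 5 = -13/5 = -2.6
  S[B,B] = ((1.3333)·(1.3333) + (-2.6667)·(-2.6667) + (2.3333)·(2.3333) + (-3.6667)·(-3.6667) + (3.3333)·(3.3333) + (-0.6667)·(-0.6667)) / 5 = 39.3333/5 = 7.8667
  S[B,C] = ((1.3333)·(2.5) + (-2.6667)·(-0.5) + (2.3333)·(2.5) + (-3.6667)·(-0.5) + (3.3333)·(-1.5) + (-0.6667)·(-2.5)) / 5 = 9/5 = 1.8
  S[C,C] = ((2.5)·(2.5) + (-0.5)·(-0.5) + (2.5)·(2.5) + (-0.5)·(-0.5) + (-1.5)·(-1.5) + (-2.5)·(-2.5)) / 5 = 21.5/5 = 4.3

S is symmetric (S[j,i] = S[i,j]). Assembling:

S = [[2.6667, -0.0667, -2.6],
 [-0.0667, 7.8667, 1.8],
 [-2.6, 1.8, 4.3]]


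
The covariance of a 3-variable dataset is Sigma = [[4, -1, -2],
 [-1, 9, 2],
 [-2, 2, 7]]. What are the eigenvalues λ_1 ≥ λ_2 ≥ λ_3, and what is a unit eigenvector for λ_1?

Step 1 — characteristic polynomial p(λ) = det(λI - Sigma) = λ³ - tr·λ² + c_1·λ - det, where tr = trace, c_1 = sum of the principal 2×2 minors, det = det(Sigma):
  tr = 4 + 9 + 7 = 20,
  c_1 = (4·9 - (-1)²) + (4·7 - (-2)²) + (9·7 - (2)²) = 35 + 24 + 59 = 118,
  det = 4·(9·7 - (2)²) - (-1)·((-1)·7 - (2)·(-2)) + (-2)·((-1)·(2) - 9·(-2)) = 4·(59) - (-1)·(-3) + (-2)·(16) = 201.
  So p(λ) = λ³ - 20λ² + 118λ - 201.
Step 2 — look for an integer root (rational root theorem: any rational root is an integer divisor of 201). Testing λ = 3:
  p(3) = 27 - 180 + 354 - 201 = 0  ✓
  Dividing out (λ - 3): p(λ) = (λ - 3)(λ² - 17λ + 67).
Step 3 — remaining eigenvalues from the quadratic λ² - 17λ + 67 = 0:
  Δ = 17² - 4·67 = 289 - 268 = 21,  λ = (17 ± √21)/2 = (17 ± 4.5826)/2 ≈ 10.7913 or 6.2087.
  Sorted: λ_1 = 10.7913,  λ_2 = 6.2087,  λ_3 = 3  (check: sum = 20 = tr ✓).

Step 4 — unit eigenvector for λ_1 ≈ 10.7913: v spans the null space of (Sigma - λ_1 I), whose rows are
  r_1 = (-6.7913, -1, -2),  r_2 = (-1, -1.7913, 2),  r_3 = (-2, 2, -3.7913).
  v is orthogonal to every row, so take v ∝ r_1 × r_2 = ((-1)·(2) - (-2)·(-1.7913), (-2)·(-1) - (-6.7913)·(2), (-6.7913)·(-1.7913) - (-1)·(-1)) ≈ (-5.5826, 15.5826, 11.1652).
  Rescale (multiply by -1 so the first nonzero entry is positive): u = (5.5826, -15.5826, -11.1652).
  ||u|| = √((5.5826)² + (-15.5826)² + (-11.1652)²) = √(398.6424) ≈ 19.966,  v_1 = u/||u|| ≈ (0.2796, -0.7805, -0.5592) (||v_1|| = 1).

λ_1 = 10.7913,  λ_2 = 6.2087,  λ_3 = 3;  v_1 ≈ (0.2796, -0.7805, -0.5592)


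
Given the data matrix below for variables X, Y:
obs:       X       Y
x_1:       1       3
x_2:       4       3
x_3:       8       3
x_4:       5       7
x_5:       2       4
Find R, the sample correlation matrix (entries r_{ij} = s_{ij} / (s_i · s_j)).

Step 1 — column means:
  mean(X) = (1 + 4 + 8 + 5 + 2) / 5 = 20/5 = 4
  mean(Y) = (3 + 3 + 3 + 7 + 4) / 5 = 20/5 = 4

Step 2 — sample variances and covariances s[i,j] = (1/(n-1)) · Σ_k (x_{k,i} - mean_i) · (x_{k,j} - mean_j), with n-1 = 4:
  s[X,X] = ((-3)·(-3) + (0)·(0) + (4)·(4) + (1)·(1) + (-2)·(-2)) / 4 = 30/4 = 7.5
  s[X,Y] = ((-3)·(-1) + (0)·(-1) + (4)·(-1) + (1)·(3) + (-2)·(0)) / 4 = 2/4 = 0.5
  s[Y,Y] = ((-1)·(-1) + (-1)·(-1) + (-1)·(-1) + (3)·(3) + (0)·(0)) / 4 = 12/4 = 3
  Sample standard deviations s_i = √(s[i,i]):
  s(X) = √(7.5) = 2.7386
  s(Y) = √(3) = 1.7321

Step 3 — r_{ij} = s_{ij} / (s_i · s_j):
  r[X,X] = 1 (diagonal).
  r[X,Y] = 0.5 / (2.7386 · 1.7321) = 0.5 / 4.7434 = 0.1054
  r[Y,Y] = 1 (diagonal).

R is symmetric with unit diagonal. Assembling:

R = [[1, 0.1054],
 [0.1054, 1]]


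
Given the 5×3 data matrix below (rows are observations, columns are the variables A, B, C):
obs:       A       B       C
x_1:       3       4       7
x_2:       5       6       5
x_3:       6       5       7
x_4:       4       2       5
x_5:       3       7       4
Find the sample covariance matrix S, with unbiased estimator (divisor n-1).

Step 1 — column means:
  mean(A) = (3 + 5 + 6 + 4 + 3) / 5 = 21/5 = 4.2
  mean(B) = (4 + 6 + 5 + 2 + 7) / 5 = 24/5 = 4.8
  mean(C) = (7 + 5 + 7 + 5 + 4) / 5 = 28/5 = 5.6

Step 2 — sample covariance S[i,j] = (1/(n-1)) · Σ_k (x_{k,i} - mean_i) · (x_{k,j} - mean_j), with n-1 = 4.
  S[A,A] = ((-1.2)·(-1.2) + (0.8)·(0.8) + (1.8)·(1.8) + (-0.2)·(-0.2) + (-1.2)·(-1.2)) / 4 = 6.8/4 = 1.7
  S[A,B] = ((-1.2)·(-0.8) + (0.8)·(1.2) + (1.8)·(0.2) + (-0.2)·(-2.8) + (-1.2)·(2.2)) / 4 = 0.2/4 = 0.05
  S[A,C] = ((-1.2)·(1.4) + (0.8)·(-0.6) + (1.8)·(1.4) + (-0.2)·(-0.6) + (-1.2)·(-1.6)) / 4 = 2.4/4 = 0.6
  S[B,B] = ((-0.8)·(-0.8) + (1.2)·(1.2) + (0.2)·(0.2) + (-2.8)·(-2.8) + (2.2)·(2.2)) / 4 = 14.8/4 = 3.7
  S[B,C] = ((-0.8)·(1.4) + (1.2)·(-0.6) + (0.2)·(1.4) + (-2.8)·(-0.6) + (2.2)·(-1.6)) / 4 = -3.4/4 = -0.85
  S[C,C] = ((1.4)·(1.4) + (-0.6)·(-0.6) + (1.4)·(1.4) + (-0.6)·(-0.6) + (-1.6)·(-1.6)) / 4 = 7.2/4 = 1.8

S is symmetric (S[j,i] = S[i,j]). Assembling:

S = [[1.7, 0.05, 0.6],
 [0.05, 3.7, -0.85],
 [0.6, -0.85, 1.8]]


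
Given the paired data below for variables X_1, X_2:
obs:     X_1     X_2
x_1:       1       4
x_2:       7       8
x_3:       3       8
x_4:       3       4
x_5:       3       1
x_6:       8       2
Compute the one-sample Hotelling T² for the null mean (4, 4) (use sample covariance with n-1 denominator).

Step 1 — sample mean vector:
  mean(X_1) = (1 + 7 + 3 + 3 + 3 + 8) / 6 = 25/6 = 4.1667
  mean(X_2) = (4 + 8 + 8 + 4 + 1 + 2) / 6 = 27/6 = 4.5
  x̄ = (4.1667, 4.5),  deviation x̄ - mu_0 = (4.1667, 4.5) - (4, 4) = (0.1667, 0.5).

Step 2 — sample covariance matrix, S[i,j] = (1/(n-1)) · Σ_k (x_{k,i} - mean_i) · (x_{k,j} - mean_j), divisor n-1 = 5:
  S[X_1,X_1] = ((-3.1667)·(-3.1667) + (2.8333)·(2.8333) + (-1.1667)·(-1.1667) + (-1.1667)·(-1.1667) + (-1.1667)·(-1.1667) + (3.8333)·(3.8333)) / 5 = 36.8333/5 = 7.3667
  S[X_1,X_2] = ((-3.1667)·(-0.5) + (2.8333)·(3.5) + (-1.1667)·(3.5) + (-1.1667)·(-0.5) + (-1.1667)·(-3.5) + (3.8333)·(-2.5)) / 5 = 2.5/5 = 0.5
  S[X_2,X_2] = ((-0.5)·(-0.5) + (3.5)·(3.5) + (3.5)·(3.5) + (-0.5)·(-0.5) + (-3.5)·(-3.5) + (-2.5)·(-2.5)) / 5 = 43.5/5 = 8.7
  S = [[7.3667, 0.5],
 [0.5, 8.7]].

Step 3 — invert S. det(S) = 7.3667·8.7 - (0.5)² = 63.84.
  S^{-1} = (1/det) · [[d, -b], [-b, a]] = [[0.1363, -0.0078],
 [-0.0078, 0.1154]].

Step 4 — quadratic form (x̄ - mu_0)^T · S^{-1} · (x̄ - mu_0):
  S^{-1} · (x̄ - mu_0) = (0.0188, 0.0564),
  (x̄ - mu_0)^T · [...] = (0.1667)·(0.0188) + (0.5)·(0.0564) = 0.0313.

Step 5 — scale by n: T² = 6 · 0.0313 = 0.188.

T² ≈ 0.188


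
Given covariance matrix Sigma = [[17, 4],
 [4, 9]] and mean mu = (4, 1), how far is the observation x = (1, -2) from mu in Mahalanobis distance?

Step 1 — centre the observation: (x - mu) = (-3, -3).

Step 2 — invert Sigma. det(Sigma) = 17·9 - (4)² = 137.
  Sigma^{-1} = (1/det) · [[d, -b], [-b, a]] = [[0.0657, -0.0292],
 [-0.0292, 0.1241]].

Step 3 — form the quadratic (x - mu)^T · Sigma^{-1} · (x - mu):
  Sigma^{-1} · (x - mu) = (-0.1095, -0.2847).
  (x - mu)^T · [Sigma^{-1} · (x - mu)] = (-3)·(-0.1095) + (-3)·(-0.2847) = 1.1825.

Step 4 — take square root: d = √(1.1825) ≈ 1.0874.

d(x, mu) = √(1.1825) ≈ 1.0874


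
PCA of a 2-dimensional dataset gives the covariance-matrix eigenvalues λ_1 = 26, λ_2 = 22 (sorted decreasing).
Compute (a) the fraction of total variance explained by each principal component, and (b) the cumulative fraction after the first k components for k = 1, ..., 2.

Step 1 — total variance = trace(Sigma) = Σ λ_i = 26 + 22 = 48.

Step 2 — fraction explained by component i = λ_i / Σ λ:
  PC1: 26/48 = 0.5417
  PC2: 22/48 = 0.4583

Step 3 — cumulative fraction after k components = (λ_1 + ... + λ_k) / Σ λ:
  k = 1: 26/48 = 0.5417
  k = 2: (26 + 22)/48 = 48/48 = 1

Summary (fraction, with percent):

explained: PC1 0.5417 (54.17%), PC2 0.4583 (45.83%);  cumulative: 0.5417, 1
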